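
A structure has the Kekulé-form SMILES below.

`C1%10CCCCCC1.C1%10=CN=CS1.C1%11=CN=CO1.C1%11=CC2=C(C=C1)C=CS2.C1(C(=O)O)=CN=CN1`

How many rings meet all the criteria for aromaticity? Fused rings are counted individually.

The SMILES encodes a seven-membered saturated carbon ring; a five-membered ring with a sulfur at position 1 and a nitrogen at position 3 (in a C=N bond), with two double bonds; a five-membered ring with an oxygen at position 1 and a nitrogen at position 3 (in a C=N bond), with two double bonds; a six-membered carbon ring with three alternating C=C double bonds, fused to a five-membered ring containing one sulfur and two C=C double bonds; a five-membered ring with nitrogens at positions 1 and 3 (one bearing H, one in a C=N bond) and two double bonds.
The 7-membered ring has only sp³ atoms, so it is not fully conjugated — not aromatic (cycloheptane).
The 5-membered ring with one sulfur and one =N– is planar and fully conjugated; 2 ring double bonds (4 π electrons) plus a heteroatom lone pair (2) give 6 π electrons. That satisfies 4n+2 with n=1, so it is aromatic (thiazole).
The 5-membered ring with one oxygen and one =N– is fully conjugated (every ring atom contributes a p orbital); 2 ring double bonds (4 π electrons) plus a heteroatom lone pair (2) give 6 π electrons. 6 = 4(1)+2, so it is aromatic (oxazole).
The fused 6/5-membered bicyclic (with one sulfur) is a single π system with 9 sp² atoms and 10 π electrons from ring double bonds plus a heteroatom lone pair. 10 = 4(2)+2, so the system is aromatic and both rings count as aromatic (benzothiophene).
The 5-membered ring with two nitrogens (one N–H, one =N–) has a continuous p-orbital overlap around the ring; 2 ring double bonds (4 π electrons) plus a heteroatom lone pair (2) give 6 π electrons. That satisfies 4n+2 with n=1, so it is aromatic (imidazole).
5 of the 6 rings are aromatic. Total: 5.

5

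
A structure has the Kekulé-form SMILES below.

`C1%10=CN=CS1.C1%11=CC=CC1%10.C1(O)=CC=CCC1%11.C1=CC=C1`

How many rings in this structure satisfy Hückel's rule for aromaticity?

The SMILES encodes a five-membered ring with a sulfur at position 1 and a nitrogen at position 3 (in a C=N bond), with two double bonds; a five-membered carbon ring with two conjugated C=C double bonds and one sp³ carbon; a six-membered carbon ring with two conjugated C=C double bonds and two sp³ carbons; a four-membered carbon ring with two alternating C=C double bonds.
The 5-membered ring with one sulfur and one =N– is fully conjugated (every ring atom contributes a p orbital); 2 ring double bonds (4 π electrons) plus a heteroatom lone pair (2) give 6 π electrons. 6 = 4(1)+2, so it is aromatic (thiazole).
The 5-membered ring has one sp³ carbon, so it is not fully conjugated — not aromatic (cyclopentadiene).
The 6-membered ring has two sp³ carbons, so it is not fully conjugated — not aromatic (1,3-cyclohexadiene).
The 4-membered ring has only sp² ring atoms; a planar conformation would have a fully conjugated π system of 4 electrons. But 4 = 4(1), which is 4n not 4n+2, so it is not aromatic (cyclobutadiene) — cyclobutadiene is antiaromatic and distorts to a rectangle.
1 of the 4 rings is aromatic. Total: 1.

1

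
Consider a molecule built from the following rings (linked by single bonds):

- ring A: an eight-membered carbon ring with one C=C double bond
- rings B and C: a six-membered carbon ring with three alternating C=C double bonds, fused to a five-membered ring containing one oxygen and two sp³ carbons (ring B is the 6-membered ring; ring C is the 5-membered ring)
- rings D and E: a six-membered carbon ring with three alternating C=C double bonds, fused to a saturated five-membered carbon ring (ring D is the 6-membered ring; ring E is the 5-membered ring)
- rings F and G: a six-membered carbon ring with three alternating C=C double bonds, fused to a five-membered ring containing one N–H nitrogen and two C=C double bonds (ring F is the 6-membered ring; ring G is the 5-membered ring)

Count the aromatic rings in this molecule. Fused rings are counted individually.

Ring A has six sp³ carbons, so it is not fully conjugated — not aromatic (cyclooctene).
Ring B has a continuous p-orbital overlap around the ring; 3 ring double bonds give 6 π electrons. Since 6 = 4n+2 (n=1), ring B is aromatic (benzene ring).
Ring C has two sp³ carbons, so it is not fully conjugated — not aromatic (oxolane ring).
Ring D is fully conjugated (every ring atom contributes a p orbital); 3 ring double bonds give 6 π electrons. That satisfies 4n+2 with n=1, so ring D is aromatic (benzene ring).
Ring E has three sp³ carbons, so it is not fully conjugated — not aromatic (cyclopentane ring).
Rings F and G form a fused bicyclic system (with one N–H) with 9 sp² atoms and 10 π electrons from ring double bonds plus a heteroatom lone pair. 10 = 4(2)+2, so the system is aromatic and both rings count as aromatic (indole).
Aromatic: B, D, F, G. Total: 4.

4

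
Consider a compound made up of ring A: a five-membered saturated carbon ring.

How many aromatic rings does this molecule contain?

Ring A has only sp³ atoms, so it is not fully conjugated — not aromatic (cyclopentane).

0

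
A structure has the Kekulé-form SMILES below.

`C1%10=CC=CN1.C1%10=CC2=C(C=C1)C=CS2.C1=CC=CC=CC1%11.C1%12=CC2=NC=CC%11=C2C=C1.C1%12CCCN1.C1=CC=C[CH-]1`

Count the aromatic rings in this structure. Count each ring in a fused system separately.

The SMILES encodes a five-membered ring of four carbons and one nitrogen bearing a hydrogen, with two C=C double bonds; a six-membered carbon ring with three alternating C=C double bonds, fused to a five-membered ring containing one sulfur and two C=C double bonds; a seven-membered carbon ring with three C=C double bonds and one sp³ carbon; two fused six-membered rings, each with three alternating double bonds; one ring is all carbon and the other has one ring nitrogen; a five-membered saturated ring of four carbons and one N–H nitrogen; a five-membered all-carbon ring bearing a negative charge on one carbon, with two C=C double bonds.
The 5-membered ring with one N–H is planar and fully conjugated; 2 ring double bonds (4 π electrons) plus a heteroatom lone pair (2) give 6 π electrons. 6 = 4(1)+2, so it is aromatic (pyrrole).
The fused 6/5-membered bicyclic (with one sulfur) is a single π system with 9 sp² atoms and 10 π electrons from ring double bonds plus a heteroatom lone pair. 10 = 4(2)+2, so the system is aromatic and both rings count as aromatic (benzothiophene).
The 7-membered ring has one sp³ carbon, so it is not fully conjugated — not aromatic (cycloheptatriene).
The fused 6/6-membered bicyclic (with one nitrogen) is a single π system with 10 sp² atoms and 10 π electrons from ring double bonds. 10 = 4(2)+2, so the system is aromatic and both rings count as aromatic (quinoline).
The second 5-membered ring with one N–H has only sp³ atoms, so it is not fully conjugated — not aromatic (pyrrolidine).
The 5-membered ring is planar and fully conjugated; 2 ring double bonds (4 π electrons) plus the carbanion lone pair (2) give 6 π electrons. 6 = 4(1)+2, so it is aromatic (cyclopentadienyl anion).
6 of the 8 rings are aromatic. Total: 6.

6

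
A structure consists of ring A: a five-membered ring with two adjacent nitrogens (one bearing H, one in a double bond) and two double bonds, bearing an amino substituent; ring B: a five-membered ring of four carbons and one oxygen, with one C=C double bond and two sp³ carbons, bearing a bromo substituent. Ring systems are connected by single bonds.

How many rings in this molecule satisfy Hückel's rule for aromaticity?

1

Ring A is fully conjugated (every ring atom contributes a p orbital); 2 ring double bonds (4 π electrons) plus a heteroatom lone pair (2) give 6 π electrons. Since 6 = 4n+2 (n=1), ring A is aromatic (pyrazole).
Ring B has two sp³ carbons, so it is not fully conjugated — not aromatic (2,3-dihydrofuran).
Aromatic: A. Total: 1.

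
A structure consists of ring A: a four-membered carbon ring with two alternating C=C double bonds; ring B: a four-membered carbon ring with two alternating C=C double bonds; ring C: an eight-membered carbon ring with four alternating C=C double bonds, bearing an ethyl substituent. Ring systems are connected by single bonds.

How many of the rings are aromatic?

0

Ring A has only sp² ring atoms; a planar conformation would have a fully conjugated π system of 4 electrons. But 4 = 4(1), which is 4n not 4n+2, so ring A is not aromatic (cyclobutadiene) — cyclobutadiene is antiaromatic and distorts to a rectangle.
Ring B has only sp² ring atoms; a planar conformation would have a fully conjugated π system of 4 electrons. But 4 = 4(1), which is 4n not 4n+2, so ring B is not aromatic (cyclobutadiene) — cyclobutadiene is antiaromatic and distorts to a rectangle.
Ring C has only sp² ring atoms; a planar conformation would have a fully conjugated π system of 8 electrons. But 8 = 4(2), which is 4n not 4n+2, so ring C is not aromatic (cyclooctatetraene) — cyclooctatetraene distorts into a non-planar tub to avoid antiaromaticity.
No ring is aromatic. Total: 0.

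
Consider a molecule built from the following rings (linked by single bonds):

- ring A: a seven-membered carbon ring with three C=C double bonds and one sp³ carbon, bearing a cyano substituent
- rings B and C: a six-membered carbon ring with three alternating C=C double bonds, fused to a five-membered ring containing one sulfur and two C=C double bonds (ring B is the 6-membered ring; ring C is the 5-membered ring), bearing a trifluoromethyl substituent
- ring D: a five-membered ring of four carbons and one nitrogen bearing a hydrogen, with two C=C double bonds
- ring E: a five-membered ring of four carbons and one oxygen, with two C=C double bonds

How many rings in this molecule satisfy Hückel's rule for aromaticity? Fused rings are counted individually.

Ring A has one sp³ carbon, so it is not fully conjugated — not aromatic (cycloheptatriene).
Rings B and C form a fused bicyclic system (with one sulfur) with 9 sp² atoms and 10 π electrons from ring double bonds plus a heteroatom lone pair. 10 = 4(2)+2, so the system is aromatic and both rings count as aromatic (benzothiophene).
Ring D has a continuous p-orbital overlap around the ring; 2 ring double bonds (4 π electrons) plus a heteroatom lone pair (2) give 6 π electrons. 6 = 4(1)+2, so ring D is aromatic (pyrrole).
Ring E has a continuous p-orbital overlap around the ring; 2 ring double bonds (4 π electrons) plus a heteroatom lone pair (2) give 6 π electrons. That satisfies 4n+2 with n=1, so ring E is aromatic (furan).
Aromatic: B, C, D, E. Total: 4.

4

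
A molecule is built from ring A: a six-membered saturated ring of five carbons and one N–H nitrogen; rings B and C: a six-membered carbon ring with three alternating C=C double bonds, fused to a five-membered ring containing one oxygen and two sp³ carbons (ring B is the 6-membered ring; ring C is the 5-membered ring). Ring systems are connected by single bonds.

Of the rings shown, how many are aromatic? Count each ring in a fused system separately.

Ring A has only sp³ atoms, so it is not fully conjugated — not aromatic (piperidine).
Ring B has a continuous p-orbital overlap around the ring; 3 ring double bonds give 6 π electrons. Since 6 = 4n+2 (n=1), ring B is aromatic (benzene ring).
Ring C has two sp³ carbons, so it is not fully conjugated — not aromatic (oxolane ring).
Aromatic: B. Total: 1.

1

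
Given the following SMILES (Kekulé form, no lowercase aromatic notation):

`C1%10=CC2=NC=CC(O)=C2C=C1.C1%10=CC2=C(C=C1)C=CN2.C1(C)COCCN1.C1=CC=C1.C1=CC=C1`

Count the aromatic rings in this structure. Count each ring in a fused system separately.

The SMILES encodes two fused six-membered rings, each with three alternating double bonds; one ring is all carbon and the other has one ring nitrogen; a six-membered carbon ring with three alternating C=C double bonds, fused to a five-membered ring containing one N–H nitrogen and two C=C double bonds; a six-membered saturated ring with an oxygen and an N–H nitrogen at positions 1 and 4; a four-membered carbon ring with two alternating C=C double bonds; a four-membered carbon ring with two alternating C=C double bonds.
The fused 6/6-membered bicyclic (with one nitrogen) is a single π system with 10 sp² atoms and 10 π electrons from ring double bonds. 10 = 4(2)+2, so the system is aromatic and both rings count as aromatic (quinoline).
The fused 6/5-membered bicyclic (with one N–H) is a single π system with 9 sp² atoms and 10 π electrons from ring double bonds plus a heteroatom lone pair. 10 = 4(2)+2, so the system is aromatic and both rings count as aromatic (indole).
The 6-membered ring with one oxygen and one N–H (1,4) has only sp³ atoms, so it is not fully conjugated — not aromatic (morpholine).
The 4-membered ring has only sp² ring atoms; a planar conformation would have a fully conjugated π system of 4 electrons. But 4 = 4(1), which is 4n not 4n+2, so it is not aromatic (cyclobutadiene) — cyclobutadiene is antiaromatic and distorts to a rectangle.
The second 4-membered ring has only sp² ring atoms; a planar conformation would have a fully conjugated π system of 4 electrons. But 4 = 4(1), which is 4n not 4n+2, so it is not aromatic (cyclobutadiene) — cyclobutadiene is antiaromatic and distorts to a rectangle.
4 of the 7 rings are aromatic. Total: 4.

4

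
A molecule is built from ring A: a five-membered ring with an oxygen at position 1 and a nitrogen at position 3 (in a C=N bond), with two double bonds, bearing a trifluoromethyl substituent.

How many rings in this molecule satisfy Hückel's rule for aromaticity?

1

Ring A is fully conjugated (every ring atom contributes a p orbital); 2 ring double bonds (4 π electrons) plus a heteroatom lone pair (2) give 6 π electrons. Since 6 = 4n+2 (n=1), ring A is aromatic (oxazole).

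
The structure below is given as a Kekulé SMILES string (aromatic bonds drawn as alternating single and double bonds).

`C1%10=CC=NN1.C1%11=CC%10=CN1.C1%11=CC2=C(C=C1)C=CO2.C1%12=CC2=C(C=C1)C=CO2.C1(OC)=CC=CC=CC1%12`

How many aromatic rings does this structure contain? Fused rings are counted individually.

6

The SMILES encodes a five-membered ring with two adjacent nitrogens (one bearing H, one in a double bond) and two double bonds; a five-membered ring of four carbons and one nitrogen bearing a hydrogen, with two C=C double bonds; a six-membered carbon ring with three alternating C=C double bonds, fused to a five-membered ring containing one oxygen and two C=C double bonds; a six-membered carbon ring with three alternating C=C double bonds, fused to a five-membered ring containing one oxygen and two C=C double bonds; a seven-membered carbon ring with three C=C double bonds and one sp³ carbon.
The 5-membered ring with two adjacent nitrogens (one N–H, one =N–) is fully conjugated (every ring atom contributes a p orbital); 2 ring double bonds (4 π electrons) plus a heteroatom lone pair (2) give 6 π electrons. That satisfies 4n+2 with n=1, so it is aromatic (pyrazole).
The 5-membered ring with one N–H is planar and fully conjugated; 2 ring double bonds (4 π electrons) plus a heteroatom lone pair (2) give 6 π electrons. 6 = 4(1)+2, so it is aromatic (pyrrole).
The fused 6/5-membered bicyclic (with one oxygen) is a single π system with 9 sp² atoms and 10 π electrons from ring double bonds plus a heteroatom lone pair. 10 = 4(2)+2, so the system is aromatic and both rings count as aromatic (benzofuran).
The fused 6/5-membered bicyclic (with one oxygen) is a single π system with 9 sp² atoms and 10 π electrons from ring double bonds plus a heteroatom lone pair. 10 = 4(2)+2, so the system is aromatic and both rings count as aromatic (benzofuran).
The 7-membered ring has one sp³ carbon, so it is not fully conjugated — not aromatic (cycloheptatriene).
6 of the 7 rings are aromatic. Total: 6.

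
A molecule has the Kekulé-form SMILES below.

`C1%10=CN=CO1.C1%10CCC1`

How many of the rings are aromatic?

1

The SMILES encodes a five-membered ring with an oxygen at position 1 and a nitrogen at position 3 (in a C=N bond), with two double bonds; a four-membered saturated carbon ring.
The 5-membered ring with one oxygen and one =N– has a continuous p-orbital overlap around the ring; 2 ring double bonds (4 π electrons) plus a heteroatom lone pair (2) give 6 π electrons. That satisfies 4n+2 with n=1, so it is aromatic (oxazole).
The 4-membered ring has only sp³ atoms, so it is not fully conjugated — not aromatic (cyclobutane).
1 of the 2 rings is aromatic. Total: 1.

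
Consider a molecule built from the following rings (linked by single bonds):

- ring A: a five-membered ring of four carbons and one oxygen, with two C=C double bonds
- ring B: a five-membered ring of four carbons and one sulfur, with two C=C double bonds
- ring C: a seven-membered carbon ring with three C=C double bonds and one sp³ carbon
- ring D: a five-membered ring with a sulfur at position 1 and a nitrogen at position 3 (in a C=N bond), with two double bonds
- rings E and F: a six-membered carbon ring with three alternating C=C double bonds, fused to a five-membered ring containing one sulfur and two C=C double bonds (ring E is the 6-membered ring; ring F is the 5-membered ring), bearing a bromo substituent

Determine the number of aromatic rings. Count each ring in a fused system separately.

Ring A is planar and fully conjugated; 2 ring double bonds (4 π electrons) plus a heteroatom lone pair (2) give 6 π electrons. Since 6 = 4n+2 (n=1), ring A is aromatic (furan).
Ring B has a continuous p-orbital overlap around the ring; 2 ring double bonds (4 π electrons) plus a heteroatom lone pair (2) give 6 π electrons. That satisfies 4n+2 with n=1, so ring B is aromatic (thiophene).
Ring C has one sp³ carbon, so it is not fully conjugated — not aromatic (cycloheptatriene).
Ring D has a continuous p-orbital overlap around the ring; 2 ring double bonds (4 π electrons) plus a heteroatom lone pair (2) give 6 π electrons. Since 6 = 4n+2 (n=1), ring D is aromatic (thiazole).
Rings E and F form a fused bicyclic system (with one sulfur) with 9 sp² atoms and 10 π electrons from ring double bonds plus a heteroatom lone pair. 10 = 4(2)+2, so the system is aromatic and both rings count as aromatic (benzothiophene).
Aromatic: A, B, D, E, F. Total: 5.

5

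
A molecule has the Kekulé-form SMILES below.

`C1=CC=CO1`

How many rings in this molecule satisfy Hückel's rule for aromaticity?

The SMILES encodes a five-membered ring of four carbons and one oxygen, with two C=C double bonds.
The 5-membered ring with one oxygen is fully conjugated (every ring atom contributes a p orbital); 2 ring double bonds (4 π electrons) plus a heteroatom lone pair (2) give 6 π electrons. 6 = 4(1)+2, so it is aromatic (furan).

1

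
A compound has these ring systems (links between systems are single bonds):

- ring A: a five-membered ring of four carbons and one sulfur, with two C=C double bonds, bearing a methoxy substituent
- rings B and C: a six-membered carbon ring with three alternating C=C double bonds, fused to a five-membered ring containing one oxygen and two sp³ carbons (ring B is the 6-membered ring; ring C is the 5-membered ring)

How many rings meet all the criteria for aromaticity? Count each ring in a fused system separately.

2

Ring A is fully conjugated (every ring atom contributes a p orbital); 2 ring double bonds (4 π electrons) plus a heteroatom lone pair (2) give 6 π electrons. That satisfies 4n+2 with n=1, so ring A is aromatic (thiophene).
Ring B is fully conjugated (every ring atom contributes a p orbital); 3 ring double bonds give 6 π electrons. That satisfies 4n+2 with n=1, so ring B is aromatic (benzene ring).
Ring C has two sp³ carbons, so it is not fully conjugated — not aromatic (oxolane ring).
Aromatic: A, B. Total: 2.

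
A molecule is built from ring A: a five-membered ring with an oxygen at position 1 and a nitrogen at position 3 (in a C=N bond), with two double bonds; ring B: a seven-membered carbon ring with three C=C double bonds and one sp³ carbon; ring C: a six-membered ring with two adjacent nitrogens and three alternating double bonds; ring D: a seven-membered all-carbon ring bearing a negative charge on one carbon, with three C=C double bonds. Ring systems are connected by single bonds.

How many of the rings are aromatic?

Ring A is fully conjugated (every ring atom contributes a p orbital); 2 ring double bonds (4 π electrons) plus a heteroatom lone pair (2) give 6 π electrons. That satisfies 4n+2 with n=1, so ring A is aromatic (oxazole).
Ring B has one sp³ carbon, so it is not fully conjugated — not aromatic (cycloheptatriene).
Ring C is fully conjugated (every ring atom contributes a p orbital); 3 ring double bonds give 6 π electrons. That satisfies 4n+2 with n=1, so ring C is aromatic (pyridazine).
Ring D has only sp² ring atoms; a planar conformation would have a fully conjugated π system of 8 electrons. But 8 = 4(2), which is 4n not 4n+2, so ring D is not aromatic (cycloheptatrienyl anion).
Aromatic: A, C. Total: 2.

2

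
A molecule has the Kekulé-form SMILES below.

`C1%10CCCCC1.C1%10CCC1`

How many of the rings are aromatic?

The SMILES encodes a six-membered saturated carbon ring; a four-membered saturated carbon ring.
The 6-membered ring has only sp³ atoms, so it is not fully conjugated — not aromatic (cyclohexane).
The 4-membered ring has only sp³ atoms, so it is not fully conjugated — not aromatic (cyclobutane).
None of the rings are aromatic. Total: 0.

0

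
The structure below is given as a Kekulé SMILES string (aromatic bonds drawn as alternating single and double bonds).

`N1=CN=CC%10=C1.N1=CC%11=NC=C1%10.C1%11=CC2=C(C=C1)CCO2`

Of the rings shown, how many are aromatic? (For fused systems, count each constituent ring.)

The SMILES encodes a six-membered ring with nitrogens at positions 1 and 3 and three alternating double bonds; a six-membered ring with nitrogens at positions 1 and 4 and three alternating double bonds; a six-membered carbon ring with three alternating C=C double bonds, fused to a five-membered ring containing one oxygen and two sp³ carbons.
The 6-membered ring with two nitrogens (1,3) is fully conjugated (every ring atom contributes a p orbital); 3 ring double bonds give 6 π electrons. Since 6 = 4n+2 (n=1), it is aromatic (pyrimidine).
The 6-membered ring with two nitrogens (1,4) has a continuous p-orbital overlap around the ring; 3 ring double bonds give 6 π electrons. Since 6 = 4n+2 (n=1), it is aromatic (pyrazine).
The 6-membered ring has a continuous p-orbital overlap around the ring; 3 ring double bonds give 6 π electrons. Since 6 = 4n+2 (n=1), it is aromatic (benzene ring).
The 5-membered ring with one oxygen has two sp³ carbons, so it is not fully conjugated — not aromatic (oxolane ring).
3 of the 4 rings are aromatic. Total: 3.

3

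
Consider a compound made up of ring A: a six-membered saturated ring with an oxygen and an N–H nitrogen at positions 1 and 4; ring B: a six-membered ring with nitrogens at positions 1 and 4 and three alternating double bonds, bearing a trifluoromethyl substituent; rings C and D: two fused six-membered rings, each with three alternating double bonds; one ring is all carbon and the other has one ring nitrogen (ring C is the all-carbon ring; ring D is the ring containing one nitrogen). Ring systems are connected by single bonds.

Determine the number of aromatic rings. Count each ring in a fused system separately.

3

Ring A has only sp³ atoms, so it is not fully conjugated — not aromatic (morpholine).
Ring B is fully conjugated (every ring atom contributes a p orbital); 3 ring double bonds give 6 π electrons. 6 = 4(1)+2, so ring B is aromatic (pyrazine).
Rings C and D form a fused bicyclic system (with one nitrogen) with 10 sp² atoms and 10 π electrons from ring double bonds. 10 = 4(2)+2, so the system is aromatic and both rings count as aromatic (quinoline).
Aromatic: B, C, D. Total: 3.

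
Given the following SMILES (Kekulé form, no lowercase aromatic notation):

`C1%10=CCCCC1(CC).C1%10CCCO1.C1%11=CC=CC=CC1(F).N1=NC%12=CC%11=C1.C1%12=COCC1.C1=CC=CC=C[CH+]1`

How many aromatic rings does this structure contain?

The SMILES encodes a six-membered carbon ring with one C=C double bond; a five-membered saturated ring of four carbons and one oxygen; a seven-membered carbon ring with three C=C double bonds and one sp³ carbon; a six-membered ring with two adjacent nitrogens and three alternating double bonds; a five-membered ring of four carbons and one oxygen, with one C=C double bond and two sp³ carbons; a seven-membered all-carbon ring bearing a positive charge on one carbon, with three C=C double bonds.
The 6-membered ring has four sp³ carbons, so it is not fully conjugated — not aromatic (cyclohexene).
The 5-membered ring with one oxygen has only sp³ atoms, so it is not fully conjugated — not aromatic (tetrahydrofuran).
The 7-membered ring has one sp³ carbon, so it is not fully conjugated — not aromatic (cycloheptatriene).
The 6-membered ring with two nitrogens (1,2) is fully conjugated (every ring atom contributes a p orbital); 3 ring double bonds give 6 π electrons. Since 6 = 4n+2 (n=1), it is aromatic (pyridazine).
The second 5-membered ring with one oxygen has two sp³ carbons, so it is not fully conjugated — not aromatic (2,3-dihydrofuran).
The second 7-membered ring has a continuous p-orbital overlap around the ring; 3 ring double bonds (6 π electrons) plus the carbocation's empty p orbital (0, but keeps the ring conjugated) give 6 π electrons. 6 = 4(1)+2, so it is aromatic (tropylium cation).
2 of the 6 rings are aromatic. Total: 2.

2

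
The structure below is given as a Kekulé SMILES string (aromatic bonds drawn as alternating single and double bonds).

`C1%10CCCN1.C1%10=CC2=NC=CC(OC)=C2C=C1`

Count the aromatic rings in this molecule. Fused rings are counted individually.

2

The SMILES encodes a five-membered saturated ring of four carbons and one N–H nitrogen; two fused six-membered rings, each with three alternating double bonds; one ring is all carbon and the other has one ring nitrogen.
The 5-membered ring with one N–H has only sp³ atoms, so it is not fully conjugated — not aromatic (pyrrolidine).
The fused 6/6-membered bicyclic (with one nitrogen) is a single π system with 10 sp² atoms and 10 π electrons from ring double bonds. 10 = 4(2)+2, so the system is aromatic and both rings count as aromatic (quinoline).
2 of the 3 rings are aromatic. Total: 2.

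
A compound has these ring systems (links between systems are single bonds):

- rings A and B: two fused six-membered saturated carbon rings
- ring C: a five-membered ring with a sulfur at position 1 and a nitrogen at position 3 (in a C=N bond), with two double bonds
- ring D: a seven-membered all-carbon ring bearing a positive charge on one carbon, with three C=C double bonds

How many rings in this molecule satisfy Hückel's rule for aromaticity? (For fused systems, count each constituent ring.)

2

Ring A has only sp³ atoms, so it is not fully conjugated — not aromatic (cyclohexane ring).
Ring B has only sp³ atoms, so it is not fully conjugated — not aromatic (cyclohexane ring).
Ring C is fully conjugated (every ring atom contributes a p orbital); 2 ring double bonds (4 π electrons) plus a heteroatom lone pair (2) give 6 π electrons. 6 = 4(1)+2, so ring C is aromatic (thiazole).
Ring D is planar and fully conjugated; 3 ring double bonds (6 π electrons) plus the carbocation's empty p orbital (0, but keeps the ring conjugated) give 6 π electrons. Since 6 = 4n+2 (n=1), ring D is aromatic (tropylium cation).
Aromatic: C, D. Total: 2.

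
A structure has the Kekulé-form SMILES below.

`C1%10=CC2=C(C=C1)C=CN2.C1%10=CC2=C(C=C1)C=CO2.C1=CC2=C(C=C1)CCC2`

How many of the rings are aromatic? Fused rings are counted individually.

5

The SMILES encodes a six-membered carbon ring with three alternating C=C double bonds, fused to a five-membered ring containing one N–H nitrogen and two C=C double bonds; a six-membered carbon ring with three alternating C=C double bonds, fused to a five-membered ring containing one oxygen and two C=C double bonds; a six-membered carbon ring with three alternating C=C double bonds, fused to a saturated five-membered carbon ring.
The fused 6/5-membered bicyclic (with one N–H) is a single π system with 9 sp² atoms and 10 π electrons from ring double bonds plus a heteroatom lone pair. 10 = 4(2)+2, so the system is aromatic and both rings count as aromatic (indole).
The fused 6/5-membered bicyclic (with one oxygen) is a single π system with 9 sp² atoms and 10 π electrons from ring double bonds plus a heteroatom lone pair. 10 = 4(2)+2, so the system is aromatic and both rings count as aromatic (benzofuran).
The 6-membered ring is planar and fully conjugated; 3 ring double bonds give 6 π electrons. 6 = 4(1)+2, so it is aromatic (benzene ring).
The 5-membered ring has three sp³ carbons, so it is not fully conjugated — not aromatic (cyclopentane ring).
5 of the 6 rings are aromatic. Total: 5.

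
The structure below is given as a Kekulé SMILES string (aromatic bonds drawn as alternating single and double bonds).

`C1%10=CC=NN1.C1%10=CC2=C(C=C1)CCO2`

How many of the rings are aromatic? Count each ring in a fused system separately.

2

The SMILES encodes a five-membered ring with two adjacent nitrogens (one bearing H, one in a double bond) and two double bonds; a six-membered carbon ring with three alternating C=C double bonds, fused to a five-membered ring containing one oxygen and two sp³ carbons.
The 5-membered ring with two adjacent nitrogens (one N–H, one =N–) is fully conjugated (every ring atom contributes a p orbital); 2 ring double bonds (4 π electrons) plus a heteroatom lone pair (2) give 6 π electrons. That satisfies 4n+2 with n=1, so it is aromatic (pyrazole).
The 6-membered ring is fully conjugated (every ring atom contributes a p orbital); 3 ring double bonds give 6 π electrons. 6 = 4(1)+2, so it is aromatic (benzene ring).
The 5-membered ring with one oxygen has two sp³ carbons, so it is not fully conjugated — not aromatic (oxolane ring).
2 of the 3 rings are aromatic. Total: 2.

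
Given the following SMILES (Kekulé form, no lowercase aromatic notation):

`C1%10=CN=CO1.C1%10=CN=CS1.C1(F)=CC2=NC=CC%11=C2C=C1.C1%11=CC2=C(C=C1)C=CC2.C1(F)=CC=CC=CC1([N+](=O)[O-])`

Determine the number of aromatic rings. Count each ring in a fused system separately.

5

The SMILES encodes a five-membered ring with an oxygen at position 1 and a nitrogen at position 3 (in a C=N bond), with two double bonds; a five-membered ring with a sulfur at position 1 and a nitrogen at position 3 (in a C=N bond), with two double bonds; two fused six-membered rings, each with three alternating double bonds; one ring is all carbon and the other has one ring nitrogen; a six-membered carbon ring with three alternating C=C double bonds, fused to a five-membered carbon ring containing one C=C double bond and one sp³ carbon; a seven-membered carbon ring with three C=C double bonds and one sp³ carbon.
The 5-membered ring with one oxygen and one =N– has a continuous p-orbital overlap around the ring; 2 ring double bonds (4 π electrons) plus a heteroatom lone pair (2) give 6 π electrons. That satisfies 4n+2 with n=1, so it is aromatic (oxazole).
The 5-membered ring with one sulfur and one =N– is fully conjugated (every ring atom contributes a p orbital); 2 ring double bonds (4 π electrons) plus a heteroatom lone pair (2) give 6 π electrons. Since 6 = 4n+2 (n=1), it is aromatic (thiazole).
The fused 6/6-membered bicyclic (with one nitrogen) is a single π system with 10 sp² atoms and 10 π electrons from ring double bonds. 10 = 4(2)+2, so the system is aromatic and both rings count as aromatic (quinoline).
The 6-membered ring is planar and fully conjugated; 3 ring double bonds give 6 π electrons. 6 = 4(1)+2, so it is aromatic (benzene ring).
The 5-membered ring has one sp³ carbon, so it is not fully conjugated — not aromatic (cyclopentene ring).
The 7-membered ring has one sp³ carbon, so it is not fully conjugated — not aromatic (cycloheptatriene).
5 of the 7 rings are aromatic. Total: 5.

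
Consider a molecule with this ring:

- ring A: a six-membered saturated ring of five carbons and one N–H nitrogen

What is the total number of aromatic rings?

Ring A has only sp³ atoms, so it is not fully conjugated — not aromatic (piperidine).

0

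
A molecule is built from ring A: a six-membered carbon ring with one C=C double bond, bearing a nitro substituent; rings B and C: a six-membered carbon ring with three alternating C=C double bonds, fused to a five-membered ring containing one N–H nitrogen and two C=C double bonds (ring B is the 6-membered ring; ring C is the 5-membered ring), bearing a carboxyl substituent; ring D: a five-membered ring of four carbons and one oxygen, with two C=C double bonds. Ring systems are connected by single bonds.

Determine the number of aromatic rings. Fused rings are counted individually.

3

Ring A has four sp³ carbons, so it is not fully conjugated — not aromatic (cyclohexene).
Rings B and C form a fused bicyclic system (with one N–H) with 9 sp² atoms and 10 π electrons from ring double bonds plus a heteroatom lone pair. 10 = 4(2)+2, so the system is aromatic and both rings count as aromatic (indole).
Ring D has a continuous p-orbital overlap around the ring; 2 ring double bonds (4 π electrons) plus a heteroatom lone pair (2) give 6 π electrons. Since 6 = 4n+2 (n=1), ring D is aromatic (furan).
Aromatic: B, C, D. Total: 3.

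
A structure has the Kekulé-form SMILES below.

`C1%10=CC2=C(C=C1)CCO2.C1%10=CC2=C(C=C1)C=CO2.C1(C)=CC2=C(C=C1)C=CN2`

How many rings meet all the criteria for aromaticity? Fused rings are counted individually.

5

The SMILES encodes a six-membered carbon ring with three alternating C=C double bonds, fused to a five-membered ring containing one oxygen and two sp³ carbons; a six-membered carbon ring with three alternating C=C double bonds, fused to a five-membered ring containing one oxygen and two C=C double bonds; a six-membered carbon ring with three alternating C=C double bonds, fused to a five-membered ring containing one N–H nitrogen and two C=C double bonds.
The 6-membered ring has a continuous p-orbital overlap around the ring; 3 ring double bonds give 6 π electrons. That satisfies 4n+2 with n=1, so it is aromatic (benzene ring).
The 5-membered ring with one oxygen has two sp³ carbons, so it is not fully conjugated — not aromatic (oxolane ring).
The fused 6/5-membered bicyclic (with one oxygen) is a single π system with 9 sp² atoms and 10 π electrons from ring double bonds plus a heteroatom lone pair. 10 = 4(2)+2, so the system is aromatic and both rings count as aromatic (benzofuran).
The fused 6/5-membered bicyclic (with one N–H) is a single π system with 9 sp² atoms and 10 π electrons from ring double bonds plus a heteroatom lone pair. 10 = 4(2)+2, so the system is aromatic and both rings count as aromatic (indole).
5 of the 6 rings are aromatic. Total: 5.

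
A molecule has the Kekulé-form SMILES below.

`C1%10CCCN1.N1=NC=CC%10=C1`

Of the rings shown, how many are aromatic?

1

The SMILES encodes a five-membered saturated ring of four carbons and one N–H nitrogen; a six-membered ring with two adjacent nitrogens and three alternating double bonds.
The 5-membered ring with one N–H has only sp³ atoms, so it is not fully conjugated — not aromatic (pyrrolidine).
The 6-membered ring with two nitrogens (1,2) is planar and fully conjugated; 3 ring double bonds give 6 π electrons. Since 6 = 4n+2 (n=1), it is aromatic (pyridazine).
1 of the 2 rings is aromatic. Total: 1.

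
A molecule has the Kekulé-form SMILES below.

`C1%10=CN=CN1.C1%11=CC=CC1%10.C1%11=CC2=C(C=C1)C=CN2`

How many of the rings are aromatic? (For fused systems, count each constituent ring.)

3

The SMILES encodes a five-membered ring with nitrogens at positions 1 and 3 (one bearing H, one in a C=N bond) and two double bonds; a five-membered carbon ring with two conjugated C=C double bonds and one sp³ carbon; a six-membered carbon ring with three alternating C=C double bonds, fused to a five-membered ring containing one N–H nitrogen and two C=C double bonds.
The 5-membered ring with two nitrogens (one N–H, one =N–) is fully conjugated (every ring atom contributes a p orbital); 2 ring double bonds (4 π electrons) plus a heteroatom lone pair (2) give 6 π electrons. 6 = 4(1)+2, so it is aromatic (imidazole).
The 5-membered ring has one sp³ carbon, so it is not fully conjugated — not aromatic (cyclopentadiene).
The fused 6/5-membered bicyclic (with one N–H) is a single π system with 9 sp² atoms and 10 π electrons from ring double bonds plus a heteroatom lone pair. 10 = 4(2)+2, so the system is aromatic and both rings count as aromatic (indole).
3 of the 4 rings are aromatic. Total: 3.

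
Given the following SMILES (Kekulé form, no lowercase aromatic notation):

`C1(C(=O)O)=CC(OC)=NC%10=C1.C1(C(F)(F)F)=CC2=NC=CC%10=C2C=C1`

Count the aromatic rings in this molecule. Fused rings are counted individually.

The SMILES encodes a six-membered ring of five carbons and one nitrogen with three alternating double bonds; two fused six-membered rings, each with three alternating double bonds; one ring is all carbon and the other has one ring nitrogen.
The 6-membered ring with one nitrogen is fully conjugated (every ring atom contributes a p orbital); 3 ring double bonds give 6 π electrons. That satisfies 4n+2 with n=1, so it is aromatic (pyridine).
The fused 6/6-membered bicyclic (with one nitrogen) is a single π system with 10 sp² atoms and 10 π electrons from ring double bonds. 10 = 4(2)+2, so the system is aromatic and both rings count as aromatic (quinoline).
3 of the 3 rings are aromatic. Total: 3.

3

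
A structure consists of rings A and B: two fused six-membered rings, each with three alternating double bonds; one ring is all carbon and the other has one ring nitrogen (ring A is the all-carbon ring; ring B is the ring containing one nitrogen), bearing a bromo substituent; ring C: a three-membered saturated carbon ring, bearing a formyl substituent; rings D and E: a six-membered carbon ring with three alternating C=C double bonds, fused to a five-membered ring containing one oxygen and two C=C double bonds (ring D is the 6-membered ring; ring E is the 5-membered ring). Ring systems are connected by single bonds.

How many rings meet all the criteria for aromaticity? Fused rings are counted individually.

4

Rings A and B form a fused bicyclic system (with one nitrogen) with 10 sp² atoms and 10 π electrons from ring double bonds. 10 = 4(2)+2, so the system is aromatic and both rings count as aromatic (quinoline).
Ring C has only sp³ atoms, so it is not fully conjugated — not aromatic (cyclopropane).
Rings D and E form a fused bicyclic system (with one oxygen) with 9 sp² atoms and 10 π electrons from ring double bonds plus a heteroatom lone pair. 10 = 4(2)+2, so the system is aromatic and both rings count as aromatic (benzofuran).
Aromatic: A, B, D, E. Total: 4.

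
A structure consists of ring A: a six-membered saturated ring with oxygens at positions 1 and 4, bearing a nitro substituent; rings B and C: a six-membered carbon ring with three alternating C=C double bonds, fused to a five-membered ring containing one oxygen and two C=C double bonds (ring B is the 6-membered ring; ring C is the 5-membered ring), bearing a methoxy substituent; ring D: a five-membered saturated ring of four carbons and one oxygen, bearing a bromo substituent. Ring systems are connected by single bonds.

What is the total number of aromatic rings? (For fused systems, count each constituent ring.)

2

Ring A has only sp³ atoms, so it is not fully conjugated — not aromatic (1,4-dioxane).
Rings B and C form a fused bicyclic system (with one oxygen) with 9 sp² atoms and 10 π electrons from ring double bonds plus a heteroatom lone pair. 10 = 4(2)+2, so the system is aromatic and both rings count as aromatic (benzofuran).
Ring D has only sp³ atoms, so it is not fully conjugated — not aromatic (tetrahydrofuran).
Aromatic: B, C. Total: 2.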